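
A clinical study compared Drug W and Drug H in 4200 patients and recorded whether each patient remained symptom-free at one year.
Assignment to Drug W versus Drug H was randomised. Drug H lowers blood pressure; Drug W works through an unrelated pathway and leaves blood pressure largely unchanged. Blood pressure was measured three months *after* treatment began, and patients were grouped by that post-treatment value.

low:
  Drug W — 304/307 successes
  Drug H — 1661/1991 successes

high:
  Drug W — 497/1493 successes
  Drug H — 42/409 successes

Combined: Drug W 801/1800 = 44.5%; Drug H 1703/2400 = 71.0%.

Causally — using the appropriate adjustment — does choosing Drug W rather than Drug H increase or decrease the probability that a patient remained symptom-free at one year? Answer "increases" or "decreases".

Within every blood pressure level Drug W has the higher rate, yet pooled Drug H does — Simpson's reversal.
Because the drug influences blood pressure, blood pressure is a post-treatment mediator, not a confounder. Stratifying on it would bias the estimate; the causal effect is the crude pooled difference.
Pooled: Drug W 44.5% vs Drug H 71.0%; Drug H is higher overall.

decreases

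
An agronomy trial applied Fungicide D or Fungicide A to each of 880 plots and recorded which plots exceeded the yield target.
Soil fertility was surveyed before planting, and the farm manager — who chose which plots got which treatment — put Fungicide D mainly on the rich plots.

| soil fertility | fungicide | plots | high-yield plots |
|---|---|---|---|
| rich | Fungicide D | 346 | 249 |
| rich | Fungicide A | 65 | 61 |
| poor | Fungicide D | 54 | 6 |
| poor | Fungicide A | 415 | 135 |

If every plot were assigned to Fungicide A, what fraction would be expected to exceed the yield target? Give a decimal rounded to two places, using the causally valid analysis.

The soil fertility-specific comparison favours Fungicide A throughout, but the pooled figures favour Fungicide D. The question is whether to condition on soil fertility.
Since soil fertility is a pre-existing factor (not a product of the fungicide) and it affects the outcome on its own, it is a confounder. The stratified rates, not the pooled rate, identify the causal effect.
Standardising Fungicide A to the population soil fertility mix: 0.467·61/65 + 0.533·135/415 = 0.612.

0.61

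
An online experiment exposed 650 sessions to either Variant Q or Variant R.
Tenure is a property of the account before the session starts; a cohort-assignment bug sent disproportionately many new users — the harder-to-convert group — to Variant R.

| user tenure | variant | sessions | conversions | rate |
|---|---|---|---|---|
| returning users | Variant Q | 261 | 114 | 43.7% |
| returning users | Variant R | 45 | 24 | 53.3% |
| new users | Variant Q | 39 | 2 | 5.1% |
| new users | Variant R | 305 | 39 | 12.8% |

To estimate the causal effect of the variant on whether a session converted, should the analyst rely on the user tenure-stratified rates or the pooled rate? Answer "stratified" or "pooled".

User tenure satisfies the back-door criterion: it is not a descendant of the variant, and it blocks the spurious path from variant to outcome. Adjusting for it (i.e., using the within-user tenure rates) gives the causal effect.
Within each level — returning users: 43.7% vs 53.3%; new users: 5.1% vs 12.8% — Variant R is higher every time.

stratified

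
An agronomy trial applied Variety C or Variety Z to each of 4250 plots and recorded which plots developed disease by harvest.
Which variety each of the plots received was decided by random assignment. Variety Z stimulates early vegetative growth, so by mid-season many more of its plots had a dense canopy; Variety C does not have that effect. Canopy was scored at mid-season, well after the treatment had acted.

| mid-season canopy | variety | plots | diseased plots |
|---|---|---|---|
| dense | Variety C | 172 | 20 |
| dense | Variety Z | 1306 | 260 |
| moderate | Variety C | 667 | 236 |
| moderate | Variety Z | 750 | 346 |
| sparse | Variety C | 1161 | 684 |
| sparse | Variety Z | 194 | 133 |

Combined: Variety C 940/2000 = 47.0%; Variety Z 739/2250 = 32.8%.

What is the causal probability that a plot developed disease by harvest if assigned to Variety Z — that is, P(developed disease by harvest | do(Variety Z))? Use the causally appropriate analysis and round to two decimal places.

0.33

Because the variety influences mid-season canopy, mid-season canopy is a post-treatment mediator, not a confounder. Stratifying on it would bias the estimate; the causal effect is the crude pooled difference.
So P(outcome | do(Variety Z)) is just the pooled rate for Variety Z: 739/2250 = 0.328.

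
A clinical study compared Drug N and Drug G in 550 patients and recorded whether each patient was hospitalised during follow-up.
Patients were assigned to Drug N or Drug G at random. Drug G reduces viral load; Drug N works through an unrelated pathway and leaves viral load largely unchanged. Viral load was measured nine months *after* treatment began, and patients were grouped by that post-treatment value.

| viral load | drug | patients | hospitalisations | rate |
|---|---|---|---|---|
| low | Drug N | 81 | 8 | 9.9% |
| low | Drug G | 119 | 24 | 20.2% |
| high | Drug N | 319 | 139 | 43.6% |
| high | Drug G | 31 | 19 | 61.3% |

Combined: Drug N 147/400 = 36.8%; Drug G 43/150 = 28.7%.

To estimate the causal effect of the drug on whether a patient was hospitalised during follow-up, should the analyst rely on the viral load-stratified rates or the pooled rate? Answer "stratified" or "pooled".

pooled

The distribution of viral load is itself part of what the drug does — it is an intermediate outcome. Holding it fixed would remove that part of the effect; the total effect is the pooled difference.
Pooled: Drug N 36.8% vs Drug G 28.7%; Drug G is lower overall.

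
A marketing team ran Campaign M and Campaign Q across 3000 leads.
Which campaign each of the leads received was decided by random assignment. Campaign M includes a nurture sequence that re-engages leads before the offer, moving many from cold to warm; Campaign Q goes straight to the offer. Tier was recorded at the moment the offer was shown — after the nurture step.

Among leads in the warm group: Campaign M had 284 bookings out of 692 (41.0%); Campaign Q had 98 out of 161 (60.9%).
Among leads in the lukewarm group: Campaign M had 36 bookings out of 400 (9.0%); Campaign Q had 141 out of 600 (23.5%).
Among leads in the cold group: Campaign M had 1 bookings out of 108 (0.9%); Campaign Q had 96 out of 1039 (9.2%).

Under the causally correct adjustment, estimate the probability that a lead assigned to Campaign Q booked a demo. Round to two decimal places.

Engagement tier lies on the pathway campaign → engagement tier → outcome, so adjusting for it blocks the indirect effect. For the total causal effect of campaign, use the unadjusted pooled rates.
So P(outcome | do(Campaign Q)) is just the pooled rate for Campaign Q: 335/1800 = 0.186.

0.19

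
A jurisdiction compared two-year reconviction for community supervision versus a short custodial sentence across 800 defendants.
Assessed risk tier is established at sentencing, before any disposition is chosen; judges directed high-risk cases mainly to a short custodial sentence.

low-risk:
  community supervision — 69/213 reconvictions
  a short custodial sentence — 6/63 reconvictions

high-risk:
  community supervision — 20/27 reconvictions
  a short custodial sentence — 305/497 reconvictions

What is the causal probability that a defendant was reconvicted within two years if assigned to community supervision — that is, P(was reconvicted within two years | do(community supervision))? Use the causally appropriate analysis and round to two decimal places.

a short custodial sentence is lower inside every assessed risk tier stratum but community supervision is lower in aggregate. Whether to stratify depends on how assessed risk tier relates to the disposition.
Here assessed risk tier is a common cause — it drives both which disposition a case falls under and the outcome. The crude comparison mixes populations; the stratum-specific rates are the causally relevant ones.
Standardising community supervision to the population assessed risk tier mix: 0.345·69/213 + 0.655·20/27 = 0.597.

0.60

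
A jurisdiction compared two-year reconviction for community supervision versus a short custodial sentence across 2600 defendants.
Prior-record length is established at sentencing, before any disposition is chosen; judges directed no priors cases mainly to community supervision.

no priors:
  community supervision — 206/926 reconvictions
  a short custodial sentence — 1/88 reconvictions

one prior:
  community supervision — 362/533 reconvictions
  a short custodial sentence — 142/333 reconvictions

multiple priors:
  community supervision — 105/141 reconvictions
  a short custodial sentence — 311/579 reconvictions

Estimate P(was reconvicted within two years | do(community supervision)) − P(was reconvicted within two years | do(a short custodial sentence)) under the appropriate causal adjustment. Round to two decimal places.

+0.22

The stratified and pooled comparisons disagree (a short custodial sentence wins within each prior-record length; community supervision wins overall), so the answer turns on the causal role of prior-record length.
The imbalance in prior-record length arose from how defendants were allocated, not from anything the disposition did; and prior-record length independently affects the outcome. The pooled gap is confounded — condition on prior-record length.
Adjusting over the population distribution of prior-record length: 0.390·(0.222−0.011) + 0.333·(0.679−0.426) + 0.277·(0.745−0.537) = +0.224.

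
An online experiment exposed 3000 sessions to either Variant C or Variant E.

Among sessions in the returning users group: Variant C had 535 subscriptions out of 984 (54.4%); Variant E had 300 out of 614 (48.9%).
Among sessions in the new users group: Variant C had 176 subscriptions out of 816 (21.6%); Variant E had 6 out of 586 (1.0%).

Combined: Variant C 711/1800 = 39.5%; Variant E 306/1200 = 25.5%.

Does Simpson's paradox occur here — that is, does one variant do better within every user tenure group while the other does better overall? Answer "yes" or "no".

Within each user tenure level (returning users 54.4% vs 48.9%; new users 21.6% vs 1.0%), Variant C has the higher rate every time. Pooled: 39.5% vs 25.5% — Variant C has the higher rate overall. They agree.

no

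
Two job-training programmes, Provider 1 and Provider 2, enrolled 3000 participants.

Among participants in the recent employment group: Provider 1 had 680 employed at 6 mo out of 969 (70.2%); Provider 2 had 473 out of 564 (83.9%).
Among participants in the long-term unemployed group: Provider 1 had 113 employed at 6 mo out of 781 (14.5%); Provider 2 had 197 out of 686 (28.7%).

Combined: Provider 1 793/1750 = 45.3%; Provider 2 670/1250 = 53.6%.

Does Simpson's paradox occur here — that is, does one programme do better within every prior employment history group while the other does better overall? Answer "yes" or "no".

no

Within each prior employment history level (recent employment 70.2% vs 83.9%; long-term unemployed 14.5% vs 28.7%), Provider 2 has the higher rate every time. Pooled: 45.3% vs 53.6% — Provider 2 has the higher rate overall. They agree.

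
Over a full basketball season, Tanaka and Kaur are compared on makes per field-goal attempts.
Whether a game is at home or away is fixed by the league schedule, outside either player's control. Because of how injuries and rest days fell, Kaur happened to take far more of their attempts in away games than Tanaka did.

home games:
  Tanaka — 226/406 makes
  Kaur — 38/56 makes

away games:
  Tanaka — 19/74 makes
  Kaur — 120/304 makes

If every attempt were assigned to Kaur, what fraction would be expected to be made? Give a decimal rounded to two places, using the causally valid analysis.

The stratified and pooled comparisons disagree (Kaur wins within each game venue; Tanaka wins overall), so the answer turns on the causal role of game venue.
The imbalance in game venue arose from how field-goal attempts were allocated, not from anything the player did; and game venue independently affects the outcome. The pooled gap is confounded — condition on game venue.
Standardising Kaur to the population game venue mix: 0.550·38/56 + 0.450·120/304 = 0.551.

0.55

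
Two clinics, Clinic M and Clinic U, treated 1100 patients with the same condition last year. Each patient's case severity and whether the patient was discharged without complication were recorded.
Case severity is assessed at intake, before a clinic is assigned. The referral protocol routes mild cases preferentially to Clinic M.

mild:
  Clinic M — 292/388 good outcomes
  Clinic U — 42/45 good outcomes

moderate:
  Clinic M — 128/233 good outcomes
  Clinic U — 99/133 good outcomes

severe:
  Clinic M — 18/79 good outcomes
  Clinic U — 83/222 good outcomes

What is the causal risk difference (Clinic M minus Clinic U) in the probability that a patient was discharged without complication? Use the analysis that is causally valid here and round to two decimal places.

Within every case severity level Clinic U has the higher rate, yet pooled Clinic M does — Simpson's reversal.
Since case severity is a pre-existing factor (not a product of the clinic) and it affects the outcome on its own, it is a confounder. The stratified rates, not the pooled rate, identify the causal effect.
Adjusting over the population distribution of case severity: 0.394·(0.753−0.933) + 0.333·(0.549−0.744) + 0.274·(0.228−0.374) = -0.176.

-0.18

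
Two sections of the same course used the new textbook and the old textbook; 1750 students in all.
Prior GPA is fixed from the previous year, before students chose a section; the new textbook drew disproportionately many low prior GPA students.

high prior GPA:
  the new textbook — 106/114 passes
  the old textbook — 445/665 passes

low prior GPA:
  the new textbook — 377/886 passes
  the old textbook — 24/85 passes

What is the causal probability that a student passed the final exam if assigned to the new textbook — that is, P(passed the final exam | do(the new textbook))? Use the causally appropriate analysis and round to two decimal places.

the new textbook is higher inside every prior GPA band stratum but the old textbook is higher in aggregate. Whether to stratify depends on how prior GPA band relates to the teaching method.
Prior GPA band is set before the teaching method has any effect — it is not caused by the teaching method — and it independently drives the outcome. That makes it a confounder, so the causal comparison is within prior GPA band levels.
Standardising the new textbook to the population prior GPA band mix: 0.445·106/114 + 0.555·377/886 = 0.650.

0.65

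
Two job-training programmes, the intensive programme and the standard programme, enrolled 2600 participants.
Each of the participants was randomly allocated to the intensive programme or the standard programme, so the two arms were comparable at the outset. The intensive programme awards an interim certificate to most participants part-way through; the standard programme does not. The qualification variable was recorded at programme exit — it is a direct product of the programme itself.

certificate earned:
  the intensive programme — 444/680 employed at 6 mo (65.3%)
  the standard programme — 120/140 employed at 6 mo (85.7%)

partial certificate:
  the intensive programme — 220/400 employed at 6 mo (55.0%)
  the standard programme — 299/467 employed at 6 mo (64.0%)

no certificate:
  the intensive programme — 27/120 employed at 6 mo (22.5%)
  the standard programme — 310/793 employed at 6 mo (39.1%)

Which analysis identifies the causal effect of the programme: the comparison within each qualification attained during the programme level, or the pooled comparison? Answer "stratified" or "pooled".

Qualification attained during the programme here is a post-treatment variable shaped by the programme; conditioning on it would introduce bias rather than remove it. The overall comparison is the causal one.
Pooled: the intensive programme 57.6% vs the standard programme 52.1%; the intensive programme is higher overall.

pooled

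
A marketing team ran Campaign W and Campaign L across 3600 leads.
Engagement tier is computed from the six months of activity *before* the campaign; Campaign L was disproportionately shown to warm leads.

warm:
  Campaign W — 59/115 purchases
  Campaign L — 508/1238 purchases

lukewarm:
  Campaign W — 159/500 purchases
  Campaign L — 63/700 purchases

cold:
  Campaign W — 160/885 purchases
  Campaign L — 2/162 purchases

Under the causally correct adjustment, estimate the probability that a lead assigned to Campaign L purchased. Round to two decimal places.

0.19

Engagement tier differs across campaigns for reasons unrelated to any effect of the campaign itself, and it separately predicts the outcome — a classic confounder. We must compare within engagement tier levels.
Standardising Campaign L to the population engagement tier mix: 0.376·508/1238 + 0.333·63/700 + 0.291·2/162 = 0.188.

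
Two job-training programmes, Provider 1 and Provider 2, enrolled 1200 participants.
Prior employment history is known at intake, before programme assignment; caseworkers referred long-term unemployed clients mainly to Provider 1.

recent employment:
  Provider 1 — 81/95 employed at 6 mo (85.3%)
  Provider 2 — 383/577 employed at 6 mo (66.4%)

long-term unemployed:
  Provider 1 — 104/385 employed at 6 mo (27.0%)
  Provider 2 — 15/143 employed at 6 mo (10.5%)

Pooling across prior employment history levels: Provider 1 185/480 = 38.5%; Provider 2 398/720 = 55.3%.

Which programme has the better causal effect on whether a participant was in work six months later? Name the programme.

Provider 1

Prior employment history differs across programmes for reasons unrelated to any effect of the programme itself, and it separately predicts the outcome — a classic confounder. We must compare within prior employment history levels.
Within each level — recent employment: 85.3% vs 66.4%; long-term unemployed: 27.0% vs 10.5% — Provider 1 is higher every time.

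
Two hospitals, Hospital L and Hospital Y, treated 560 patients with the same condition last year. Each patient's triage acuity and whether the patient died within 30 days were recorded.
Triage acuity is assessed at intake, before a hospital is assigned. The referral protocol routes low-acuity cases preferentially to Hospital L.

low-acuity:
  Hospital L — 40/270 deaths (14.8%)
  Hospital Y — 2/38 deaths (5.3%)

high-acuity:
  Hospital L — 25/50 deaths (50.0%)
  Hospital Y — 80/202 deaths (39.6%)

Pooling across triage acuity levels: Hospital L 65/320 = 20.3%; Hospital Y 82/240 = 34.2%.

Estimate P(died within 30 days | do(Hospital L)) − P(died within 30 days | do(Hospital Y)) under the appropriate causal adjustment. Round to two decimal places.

+0.10

Triage acuity is set before the hospital has any effect — it is not caused by the hospital — and it independently drives the outcome. That makes it a confounder, so the causal comparison is within triage acuity levels.
Adjusting over the population distribution of triage acuity: 0.550·(0.148−0.053) + 0.450·(0.500−0.396) = +0.099.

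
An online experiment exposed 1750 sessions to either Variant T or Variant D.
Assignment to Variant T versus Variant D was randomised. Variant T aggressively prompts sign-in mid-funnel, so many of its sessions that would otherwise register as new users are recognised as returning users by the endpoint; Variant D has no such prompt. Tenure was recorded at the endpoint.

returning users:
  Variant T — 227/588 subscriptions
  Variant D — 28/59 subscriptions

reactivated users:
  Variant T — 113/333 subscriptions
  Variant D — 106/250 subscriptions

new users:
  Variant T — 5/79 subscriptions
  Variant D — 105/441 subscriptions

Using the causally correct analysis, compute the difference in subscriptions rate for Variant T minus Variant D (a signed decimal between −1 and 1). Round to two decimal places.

+0.03

Variant D is higher inside every user tenure stratum but Variant T is higher in aggregate. Whether to stratify depends on how user tenure relates to the variant.
Because the variant influences user tenure, user tenure is a post-treatment mediator, not a confounder. Stratifying on it would bias the estimate; the causal effect is the crude pooled difference.
The causal difference is the pooled difference: 0.345 − 0.319 = +0.026.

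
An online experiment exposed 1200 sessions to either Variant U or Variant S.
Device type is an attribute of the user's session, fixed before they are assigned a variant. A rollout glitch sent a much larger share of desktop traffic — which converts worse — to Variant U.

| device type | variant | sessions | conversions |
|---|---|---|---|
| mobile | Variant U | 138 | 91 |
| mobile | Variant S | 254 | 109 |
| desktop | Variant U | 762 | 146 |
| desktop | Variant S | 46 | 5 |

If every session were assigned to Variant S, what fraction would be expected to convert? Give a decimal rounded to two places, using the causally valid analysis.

Within every device type level Variant U has the higher rate, yet pooled Variant S does — Simpson's reversal.
Here device type is a common cause — it drives both which variant a case falls under and the outcome. The crude comparison mixes populations; the stratum-specific rates are the causally relevant ones.
Standardising Variant S to the population device type mix: 0.327·109/254 + 0.673·5/46 = 0.213.

0.21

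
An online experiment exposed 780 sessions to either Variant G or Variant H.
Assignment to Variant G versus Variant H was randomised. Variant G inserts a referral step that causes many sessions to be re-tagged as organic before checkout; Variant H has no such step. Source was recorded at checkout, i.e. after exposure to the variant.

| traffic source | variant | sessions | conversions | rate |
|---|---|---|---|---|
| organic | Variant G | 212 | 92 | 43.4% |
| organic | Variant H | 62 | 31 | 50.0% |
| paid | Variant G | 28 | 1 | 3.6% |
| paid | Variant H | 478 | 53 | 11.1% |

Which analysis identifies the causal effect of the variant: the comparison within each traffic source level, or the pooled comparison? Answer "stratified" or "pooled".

Because the variant influences traffic source, traffic source is a post-treatment mediator, not a confounder. Stratifying on it would bias the estimate; the causal effect is the crude pooled difference.
Pooled: Variant G 38.8% vs Variant H 15.6%; Variant G is higher overall.

pooled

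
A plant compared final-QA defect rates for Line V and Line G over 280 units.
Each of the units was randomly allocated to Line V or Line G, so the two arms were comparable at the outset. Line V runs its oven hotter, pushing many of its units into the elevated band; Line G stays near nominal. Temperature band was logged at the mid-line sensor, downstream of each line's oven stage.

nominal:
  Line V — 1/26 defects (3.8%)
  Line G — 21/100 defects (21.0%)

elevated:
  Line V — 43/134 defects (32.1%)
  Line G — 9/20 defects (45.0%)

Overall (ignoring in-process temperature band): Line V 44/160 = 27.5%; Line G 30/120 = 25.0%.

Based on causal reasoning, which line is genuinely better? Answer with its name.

Line G

The in-process temperature band-specific comparison favours Line V throughout, but the pooled figures favour Line G. The question is whether to condition on in-process temperature band.
Because the line influences in-process temperature band, in-process temperature band is a post-treatment mediator, not a confounder. Stratifying on it would bias the estimate; the causal effect is the crude pooled difference.
Pooled: Line V 27.5% vs Line G 25.0%; Line G is lower overall.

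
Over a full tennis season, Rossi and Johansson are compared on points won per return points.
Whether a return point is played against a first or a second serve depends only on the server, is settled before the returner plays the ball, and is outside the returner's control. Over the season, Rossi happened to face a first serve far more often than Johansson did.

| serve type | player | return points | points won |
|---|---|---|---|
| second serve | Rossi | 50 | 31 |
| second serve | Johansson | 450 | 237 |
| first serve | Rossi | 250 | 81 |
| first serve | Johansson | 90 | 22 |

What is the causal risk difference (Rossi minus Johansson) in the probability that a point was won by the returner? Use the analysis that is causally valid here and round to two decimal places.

Rossi is higher inside every serve type stratum but Johansson is higher in aggregate. Whether to stratify depends on how serve type relates to the player.
Here serve type is a common cause — it drives both which player a case falls under and the outcome. The crude comparison mixes populations; the stratum-specific rates are the causally relevant ones.
Adjusting over the population distribution of serve type: 0.595·(0.620−0.527) + 0.405·(0.324−0.244) = +0.088.

+0.09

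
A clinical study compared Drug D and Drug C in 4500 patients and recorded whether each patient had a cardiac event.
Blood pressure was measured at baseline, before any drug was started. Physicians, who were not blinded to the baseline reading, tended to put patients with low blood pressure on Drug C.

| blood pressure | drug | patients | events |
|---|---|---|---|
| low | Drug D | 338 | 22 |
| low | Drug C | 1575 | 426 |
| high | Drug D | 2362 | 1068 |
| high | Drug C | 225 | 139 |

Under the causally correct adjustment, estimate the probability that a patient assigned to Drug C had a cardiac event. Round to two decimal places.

Blood pressure satisfies the back-door criterion: it is not a descendant of the drug, and it blocks the spurious path from drug to outcome. Adjusting for it (i.e., using the within-blood pressure rates) gives the causal effect.
Standardising Drug C to the population blood pressure mix: 0.425·426/1575 + 0.575·139/225 = 0.470.

0.47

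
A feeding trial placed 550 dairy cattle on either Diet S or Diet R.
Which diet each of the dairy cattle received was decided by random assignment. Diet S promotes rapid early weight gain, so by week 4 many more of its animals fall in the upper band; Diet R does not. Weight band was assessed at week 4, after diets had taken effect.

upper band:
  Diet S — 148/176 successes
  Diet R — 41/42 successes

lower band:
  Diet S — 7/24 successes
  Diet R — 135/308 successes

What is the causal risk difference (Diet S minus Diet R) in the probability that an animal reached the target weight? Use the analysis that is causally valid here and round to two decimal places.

Week-4 weight band is recorded after the diet and is itself shifted by it — it sits on the causal path from diet to outcome. Conditioning on a mediator would strip out part of the effect we want; the pooled comparison gives the total causal effect.
The causal difference is the pooled difference: 0.775 − 0.503 = +0.272.

+0.27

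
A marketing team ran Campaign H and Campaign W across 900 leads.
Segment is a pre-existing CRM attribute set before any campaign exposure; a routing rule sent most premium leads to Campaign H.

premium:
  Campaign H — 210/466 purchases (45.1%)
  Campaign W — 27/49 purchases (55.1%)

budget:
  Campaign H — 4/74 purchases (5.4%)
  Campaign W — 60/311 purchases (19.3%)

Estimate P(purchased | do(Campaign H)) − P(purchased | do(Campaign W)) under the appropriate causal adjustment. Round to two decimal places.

Within every customer segment level Campaign W has the higher rate, yet pooled Campaign H does — Simpson's reversal.
Since customer segment is a pre-existing factor (not a product of the campaign) and it affects the outcome on its own, it is a confounder. The stratified rates, not the pooled rate, identify the causal effect.
Adjusting over the population distribution of customer segment: 0.572·(0.451−0.551) + 0.428·(0.054−0.193) = -0.117.

-0.12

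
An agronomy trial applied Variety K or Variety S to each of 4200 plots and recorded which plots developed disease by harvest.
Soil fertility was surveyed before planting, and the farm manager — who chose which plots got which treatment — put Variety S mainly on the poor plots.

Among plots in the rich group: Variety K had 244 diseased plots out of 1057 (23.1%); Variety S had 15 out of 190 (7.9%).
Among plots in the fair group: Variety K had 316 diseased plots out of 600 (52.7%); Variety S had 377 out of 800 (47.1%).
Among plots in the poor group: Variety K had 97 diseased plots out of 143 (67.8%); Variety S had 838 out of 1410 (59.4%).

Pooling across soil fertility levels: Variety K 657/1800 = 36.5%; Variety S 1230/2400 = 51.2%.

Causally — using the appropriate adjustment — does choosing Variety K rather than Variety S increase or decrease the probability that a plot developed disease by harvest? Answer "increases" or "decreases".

The imbalance in soil fertility arose from how plots were allocated, not from anything the variety did; and soil fertility independently affects the outcome. The pooled gap is confounded — condition on soil fertility.
Within each level — rich: 23.1% vs 7.9%; fair: 52.7% vs 47.1%; poor: 67.8% vs 59.4% — Variety S is lower every time.

increases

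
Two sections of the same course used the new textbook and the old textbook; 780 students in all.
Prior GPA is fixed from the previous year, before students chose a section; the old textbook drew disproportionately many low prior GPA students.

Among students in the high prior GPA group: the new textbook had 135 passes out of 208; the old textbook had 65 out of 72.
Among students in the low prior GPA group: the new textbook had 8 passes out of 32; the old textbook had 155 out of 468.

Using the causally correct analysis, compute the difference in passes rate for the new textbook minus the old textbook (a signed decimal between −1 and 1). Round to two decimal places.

Within every prior GPA band level the old textbook has the higher rate, yet pooled the new textbook does — Simpson's reversal.
Here prior GPA band is a common cause — it drives both which teaching method a case falls under and the outcome. The crude comparison mixes populations; the stratum-specific rates are the causally relevant ones.
Adjusting over the population distribution of prior GPA band: 0.359·(0.649−0.903) + 0.641·(0.250−0.331) = -0.143.

-0.14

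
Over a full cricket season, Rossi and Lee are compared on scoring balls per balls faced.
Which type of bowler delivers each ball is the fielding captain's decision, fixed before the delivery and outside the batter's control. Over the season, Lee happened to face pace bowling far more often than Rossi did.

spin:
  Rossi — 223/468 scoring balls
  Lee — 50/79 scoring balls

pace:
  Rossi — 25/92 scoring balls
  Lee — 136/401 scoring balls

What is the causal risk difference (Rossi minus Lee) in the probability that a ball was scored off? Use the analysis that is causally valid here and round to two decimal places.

-0.11

The stratified and pooled comparisons disagree (Lee wins within each bowling type; Rossi wins overall), so the answer turns on the causal role of bowling type.
Bowling type differs across players for reasons unrelated to any effect of the player itself, and it separately predicts the outcome — a classic confounder. We must compare within bowling type levels.
Adjusting over the population distribution of bowling type: 0.526·(0.476−0.633) + 0.474·(0.272−0.339) = -0.114.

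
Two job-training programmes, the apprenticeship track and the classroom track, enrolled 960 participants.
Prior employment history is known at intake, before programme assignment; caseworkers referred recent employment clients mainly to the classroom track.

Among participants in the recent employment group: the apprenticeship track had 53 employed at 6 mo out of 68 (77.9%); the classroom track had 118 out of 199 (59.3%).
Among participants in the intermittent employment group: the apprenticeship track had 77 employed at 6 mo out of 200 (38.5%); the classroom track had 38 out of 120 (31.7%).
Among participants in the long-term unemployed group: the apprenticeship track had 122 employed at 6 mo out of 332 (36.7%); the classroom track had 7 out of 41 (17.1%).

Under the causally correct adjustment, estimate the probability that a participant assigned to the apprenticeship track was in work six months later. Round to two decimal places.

0.49

Since prior employment history is a pre-existing factor (not a product of the programme) and it affects the outcome on its own, it is a confounder. The stratified rates, not the pooled rate, identify the causal effect.
Standardising the apprenticeship track to the population prior employment history mix: 0.278·53/68 + 0.333·77/200 + 0.389·122/332 = 0.488.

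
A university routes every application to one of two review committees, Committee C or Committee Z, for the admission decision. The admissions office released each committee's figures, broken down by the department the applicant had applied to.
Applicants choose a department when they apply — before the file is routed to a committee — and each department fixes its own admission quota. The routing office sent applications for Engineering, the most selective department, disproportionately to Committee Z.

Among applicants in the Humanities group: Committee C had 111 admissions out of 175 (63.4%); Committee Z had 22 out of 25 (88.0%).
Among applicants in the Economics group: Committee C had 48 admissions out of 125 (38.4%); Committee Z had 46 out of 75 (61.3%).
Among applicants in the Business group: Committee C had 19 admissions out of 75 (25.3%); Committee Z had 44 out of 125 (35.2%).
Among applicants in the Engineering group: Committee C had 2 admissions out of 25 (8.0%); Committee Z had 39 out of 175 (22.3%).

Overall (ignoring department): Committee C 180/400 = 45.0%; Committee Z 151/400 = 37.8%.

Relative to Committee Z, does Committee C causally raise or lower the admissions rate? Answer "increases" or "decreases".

decreases

Committee Z is higher inside every department stratum but Committee C is higher in aggregate. Whether to stratify depends on how department relates to the review committee.
Department satisfies the back-door criterion: it is not a descendant of the review committee, and it blocks the spurious path from review committee to outcome. Adjusting for it (i.e., using the within-department rates) gives the causal effect.
Within each level — Humanities: 63.4% vs 88.0%; Economics: 38.4% vs 61.3%; Business: 25.3% vs 35.2%; Engineering: 8.0% vs 22.3% — Committee Z is higher every time.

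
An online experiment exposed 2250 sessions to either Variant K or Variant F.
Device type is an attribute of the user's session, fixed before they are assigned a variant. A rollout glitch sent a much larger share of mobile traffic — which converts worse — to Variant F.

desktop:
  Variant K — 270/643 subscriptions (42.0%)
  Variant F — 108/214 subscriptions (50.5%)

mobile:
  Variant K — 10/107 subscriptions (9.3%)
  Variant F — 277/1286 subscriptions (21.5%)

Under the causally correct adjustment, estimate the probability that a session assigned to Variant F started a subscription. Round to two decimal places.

0.33

Variant F is higher inside every device type stratum but Variant K is higher in aggregate. Whether to stratify depends on how device type relates to the variant.
Device type satisfies the back-door criterion: it is not a descendant of the variant, and it blocks the spurious path from variant to outcome. Adjusting for it (i.e., using the within-device type rates) gives the causal effect.
Standardising Variant F to the population device type mix: 0.381·108/214 + 0.619·277/1286 = 0.326.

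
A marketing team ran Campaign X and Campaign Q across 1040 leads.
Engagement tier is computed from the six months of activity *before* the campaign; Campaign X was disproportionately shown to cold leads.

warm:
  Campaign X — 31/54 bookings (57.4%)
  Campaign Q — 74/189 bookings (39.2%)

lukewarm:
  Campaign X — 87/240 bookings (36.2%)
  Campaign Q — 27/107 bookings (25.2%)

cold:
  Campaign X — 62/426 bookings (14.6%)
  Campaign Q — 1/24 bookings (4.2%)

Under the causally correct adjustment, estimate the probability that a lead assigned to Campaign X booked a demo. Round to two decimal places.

The engagement tier-specific comparison favours Campaign X throughout, but the pooled figures favour Campaign Q. The question is whether to condition on engagement tier.
Engagement tier is set before the campaign has any effect — it is not caused by the campaign — and it independently drives the outcome. That makes it a confounder, so the causal comparison is within engagement tier levels.
Standardising Campaign X to the population engagement tier mix: 0.234·31/54 + 0.334·87/240 + 0.433·62/426 = 0.318.

0.32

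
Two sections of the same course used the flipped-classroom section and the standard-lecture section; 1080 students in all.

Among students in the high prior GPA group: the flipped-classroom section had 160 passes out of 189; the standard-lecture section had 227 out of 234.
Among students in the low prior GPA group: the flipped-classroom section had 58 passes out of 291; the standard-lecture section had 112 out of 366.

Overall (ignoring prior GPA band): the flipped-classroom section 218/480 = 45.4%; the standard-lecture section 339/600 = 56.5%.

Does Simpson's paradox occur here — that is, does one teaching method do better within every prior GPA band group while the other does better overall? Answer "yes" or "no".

Within each prior GPA band level (high prior GPA 84.7% vs 97.0%; low prior GPA 19.9% vs 30.6%), the standard-lecture section has the higher rate every time. Pooled: 45.4% vs 56.5% — the standard-lecture section has the higher rate overall. They agree.

no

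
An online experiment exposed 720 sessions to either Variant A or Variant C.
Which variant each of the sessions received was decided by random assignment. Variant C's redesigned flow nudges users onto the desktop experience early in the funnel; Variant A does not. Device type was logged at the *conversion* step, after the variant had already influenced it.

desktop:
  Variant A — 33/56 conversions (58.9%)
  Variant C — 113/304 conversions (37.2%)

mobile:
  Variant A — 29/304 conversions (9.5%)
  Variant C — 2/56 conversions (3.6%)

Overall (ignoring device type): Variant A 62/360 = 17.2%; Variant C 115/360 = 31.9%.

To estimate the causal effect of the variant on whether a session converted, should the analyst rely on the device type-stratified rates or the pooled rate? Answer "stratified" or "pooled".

Because the variant influences device type, device type is a post-treatment mediator, not a confounder. Stratifying on it would bias the estimate; the causal effect is the crude pooled difference.
Pooled: Variant A 17.2% vs Variant C 31.9%; Variant C is higher overall.

pooled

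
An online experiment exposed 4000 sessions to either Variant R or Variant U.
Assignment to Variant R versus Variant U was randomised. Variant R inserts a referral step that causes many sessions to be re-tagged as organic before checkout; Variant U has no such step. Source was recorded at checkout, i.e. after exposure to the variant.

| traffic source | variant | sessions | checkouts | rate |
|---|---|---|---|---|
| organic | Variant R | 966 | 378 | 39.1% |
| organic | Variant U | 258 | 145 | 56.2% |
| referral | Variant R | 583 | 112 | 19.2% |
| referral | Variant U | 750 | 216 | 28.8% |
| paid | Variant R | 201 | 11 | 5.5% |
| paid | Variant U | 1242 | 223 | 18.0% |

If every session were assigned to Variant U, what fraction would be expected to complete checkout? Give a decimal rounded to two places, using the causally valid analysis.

Traffic source here is a post-treatment variable shaped by the variant; conditioning on it would introduce bias rather than remove it. The overall comparison is the causal one.
So P(outcome | do(Variant U)) is just the pooled rate for Variant U: 584/2250 = 0.260.

0.26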